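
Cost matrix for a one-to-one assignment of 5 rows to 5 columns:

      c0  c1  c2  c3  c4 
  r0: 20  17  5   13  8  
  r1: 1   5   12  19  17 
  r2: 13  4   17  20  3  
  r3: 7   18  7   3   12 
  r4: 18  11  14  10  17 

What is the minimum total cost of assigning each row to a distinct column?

Minimum assignment cost: 23

optimal assignment: row0→col2 (cost 5), row1→col0 (cost 1), row2→col4 (cost 3), row3→col3 (cost 3), row4→col1 (cost 11)
total = 5 + 1 + 3 + 3 + 11 = 23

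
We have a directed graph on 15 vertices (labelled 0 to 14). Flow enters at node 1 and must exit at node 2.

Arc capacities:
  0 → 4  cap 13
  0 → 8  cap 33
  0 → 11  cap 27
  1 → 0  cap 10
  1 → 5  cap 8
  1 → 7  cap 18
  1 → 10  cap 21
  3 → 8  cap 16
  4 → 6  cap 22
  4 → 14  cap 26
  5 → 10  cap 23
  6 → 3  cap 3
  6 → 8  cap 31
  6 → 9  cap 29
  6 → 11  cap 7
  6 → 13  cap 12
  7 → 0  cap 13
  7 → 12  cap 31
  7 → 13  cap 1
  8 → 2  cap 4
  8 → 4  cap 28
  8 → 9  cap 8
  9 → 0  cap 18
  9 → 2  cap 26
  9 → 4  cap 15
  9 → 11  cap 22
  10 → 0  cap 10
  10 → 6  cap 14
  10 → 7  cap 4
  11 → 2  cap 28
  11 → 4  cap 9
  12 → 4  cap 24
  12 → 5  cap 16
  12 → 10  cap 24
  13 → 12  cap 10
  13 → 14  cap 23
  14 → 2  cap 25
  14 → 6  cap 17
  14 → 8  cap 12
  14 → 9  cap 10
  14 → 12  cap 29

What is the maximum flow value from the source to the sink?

augment #1: 1→0→8→2 bottleneck 4, total now 4
augment #2: 1→0→11→2 bottleneck 6, total now 10
augment #3: 1→7→0→11→2 bottleneck 13, total now 23
augment #4: 1→7→13→14→2 bottleneck 1, total now 24
augment #5: 1→10→0→11→2 bottleneck 8, total now 32
augment #6: 1→10→6→9→2 bottleneck 13, total now 45
augment #7: 1→5→10→6→9→2 bottleneck 1, total now 46
augment #8: 1→7→12→4→14→2 bottleneck 4, total now 50
augment #9: 1→5→10→0→4→14→2 bottleneck 2, total now 52
augment #10: 1→5→10→7→12→4→14→2 bottleneck 4, total now 56

Maximum flow value: 56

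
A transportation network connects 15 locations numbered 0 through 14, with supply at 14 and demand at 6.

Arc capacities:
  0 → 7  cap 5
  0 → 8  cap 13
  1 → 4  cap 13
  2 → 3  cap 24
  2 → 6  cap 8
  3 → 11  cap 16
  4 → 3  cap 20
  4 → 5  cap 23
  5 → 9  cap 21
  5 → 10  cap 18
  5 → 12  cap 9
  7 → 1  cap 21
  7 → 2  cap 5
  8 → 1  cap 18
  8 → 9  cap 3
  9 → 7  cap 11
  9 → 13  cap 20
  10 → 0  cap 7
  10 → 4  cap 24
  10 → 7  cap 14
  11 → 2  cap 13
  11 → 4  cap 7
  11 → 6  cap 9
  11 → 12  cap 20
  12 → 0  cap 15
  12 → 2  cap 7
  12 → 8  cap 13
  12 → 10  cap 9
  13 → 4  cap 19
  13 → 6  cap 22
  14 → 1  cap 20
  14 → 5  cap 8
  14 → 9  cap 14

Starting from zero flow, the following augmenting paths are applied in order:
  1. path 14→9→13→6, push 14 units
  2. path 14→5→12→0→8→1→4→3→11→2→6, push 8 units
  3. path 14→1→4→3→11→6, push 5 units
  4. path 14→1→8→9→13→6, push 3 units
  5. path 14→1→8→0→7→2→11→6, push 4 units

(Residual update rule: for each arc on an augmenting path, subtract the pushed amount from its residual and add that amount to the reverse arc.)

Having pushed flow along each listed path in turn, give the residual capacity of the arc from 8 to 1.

Residual capacity of (8,1): 17

after path 1 (14→9→13→6, push 14): res(8,1)=18
after path 2 (14→5→12→0→8→1→4→3→11→2→6, push 8): res(8,1)=10
after path 3 (14→1→4→3→11→6, push 5): res(8,1)=10
after path 4 (14→1→8→9→13→6, push 3): res(8,1)=13
after path 5 (14→1→8→0→7→2→11→6, push 4): res(8,1)=17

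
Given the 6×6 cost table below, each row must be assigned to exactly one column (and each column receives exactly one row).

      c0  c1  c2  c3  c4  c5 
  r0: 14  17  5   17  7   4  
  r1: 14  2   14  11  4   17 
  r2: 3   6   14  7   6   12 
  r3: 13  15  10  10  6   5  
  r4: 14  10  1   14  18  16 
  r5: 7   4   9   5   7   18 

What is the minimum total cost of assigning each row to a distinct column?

optimal assignment: row0→col5 (cost 4), row1→col1 (cost 2), row2→col0 (cost 3), row3→col4 (cost 6), row4→col2 (cost 1), row5→col3 (cost 5)
total = 4 + 2 + 3 + 6 + 1 + 5 = 21

Minimum assignment cost: 21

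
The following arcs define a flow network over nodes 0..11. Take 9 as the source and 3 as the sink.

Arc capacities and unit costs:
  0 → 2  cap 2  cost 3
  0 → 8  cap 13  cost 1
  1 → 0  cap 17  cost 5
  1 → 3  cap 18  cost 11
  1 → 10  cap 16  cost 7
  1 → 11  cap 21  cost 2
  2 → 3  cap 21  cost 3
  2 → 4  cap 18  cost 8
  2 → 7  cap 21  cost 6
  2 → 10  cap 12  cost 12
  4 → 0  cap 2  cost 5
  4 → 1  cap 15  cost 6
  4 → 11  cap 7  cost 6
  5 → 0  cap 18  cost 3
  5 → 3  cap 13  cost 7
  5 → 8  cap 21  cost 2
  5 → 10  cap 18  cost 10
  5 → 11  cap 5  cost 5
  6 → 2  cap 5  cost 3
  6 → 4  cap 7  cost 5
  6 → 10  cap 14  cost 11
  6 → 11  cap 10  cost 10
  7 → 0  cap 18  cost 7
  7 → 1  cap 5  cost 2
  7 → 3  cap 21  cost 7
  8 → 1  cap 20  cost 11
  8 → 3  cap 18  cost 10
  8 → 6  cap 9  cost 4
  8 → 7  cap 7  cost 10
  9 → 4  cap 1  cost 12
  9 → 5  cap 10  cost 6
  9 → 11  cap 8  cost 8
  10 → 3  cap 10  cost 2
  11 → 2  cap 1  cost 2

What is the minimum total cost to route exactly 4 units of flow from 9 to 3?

shortest-cost path #1: 9→11→2→3 push 1 @ unit cost 13 (adds 13)
shortest-cost path #2: 9→5→3 push 3 @ unit cost 13 (adds 39)
total cost = 52

Minimum cost for 4 units: 52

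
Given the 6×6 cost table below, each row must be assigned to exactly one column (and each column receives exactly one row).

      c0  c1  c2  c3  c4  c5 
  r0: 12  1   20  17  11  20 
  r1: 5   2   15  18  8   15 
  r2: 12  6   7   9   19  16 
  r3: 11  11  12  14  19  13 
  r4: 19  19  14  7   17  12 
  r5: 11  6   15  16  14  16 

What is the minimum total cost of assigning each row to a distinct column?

one of 2 optimal assignments: row0→col1 (cost 1), row1→col0 (cost 5), row2→col2 (cost 7), row3→col5 (cost 13), row4→col3 (cost 7), row5→col4 (cost 14)
total = 1 + 5 + 7 + 13 + 7 + 14 = 47

Minimum assignment cost: 47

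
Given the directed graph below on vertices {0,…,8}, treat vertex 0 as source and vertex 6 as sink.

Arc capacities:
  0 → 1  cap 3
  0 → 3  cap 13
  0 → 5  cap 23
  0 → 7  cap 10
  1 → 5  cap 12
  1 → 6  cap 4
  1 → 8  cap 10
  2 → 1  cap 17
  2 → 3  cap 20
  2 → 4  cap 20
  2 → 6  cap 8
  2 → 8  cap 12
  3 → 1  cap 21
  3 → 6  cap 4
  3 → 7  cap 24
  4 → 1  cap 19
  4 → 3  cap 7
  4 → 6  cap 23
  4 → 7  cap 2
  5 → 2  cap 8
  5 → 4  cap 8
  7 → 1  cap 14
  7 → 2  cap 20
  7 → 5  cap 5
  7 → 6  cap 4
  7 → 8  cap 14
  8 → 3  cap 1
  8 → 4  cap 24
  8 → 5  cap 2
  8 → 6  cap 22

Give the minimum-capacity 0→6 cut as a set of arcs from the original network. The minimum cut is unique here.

Min-cut arcs: {(0,1), (0,3), (0,7), (5,2), (5,4)} (total capacity 42)

augment #1: 0→1→6 push 3
augment #2: 0→3→6 push 4
augment #3: 0→7→6 push 4
augment #4: 0→3→1→6 push 1
augment #5: 0→5→2→6 push 8
augment #6: 0→5→4→6 push 8
augment #7: 0→7→8→6 push 6
augment #8: 0→3→1→8→6 push 8
max flow = 42; residual-reachable set from 0 gives S-side
cut edges (S→T): {(0,1), (0,3), (0,7), (5,2), (5,4)} total cap 42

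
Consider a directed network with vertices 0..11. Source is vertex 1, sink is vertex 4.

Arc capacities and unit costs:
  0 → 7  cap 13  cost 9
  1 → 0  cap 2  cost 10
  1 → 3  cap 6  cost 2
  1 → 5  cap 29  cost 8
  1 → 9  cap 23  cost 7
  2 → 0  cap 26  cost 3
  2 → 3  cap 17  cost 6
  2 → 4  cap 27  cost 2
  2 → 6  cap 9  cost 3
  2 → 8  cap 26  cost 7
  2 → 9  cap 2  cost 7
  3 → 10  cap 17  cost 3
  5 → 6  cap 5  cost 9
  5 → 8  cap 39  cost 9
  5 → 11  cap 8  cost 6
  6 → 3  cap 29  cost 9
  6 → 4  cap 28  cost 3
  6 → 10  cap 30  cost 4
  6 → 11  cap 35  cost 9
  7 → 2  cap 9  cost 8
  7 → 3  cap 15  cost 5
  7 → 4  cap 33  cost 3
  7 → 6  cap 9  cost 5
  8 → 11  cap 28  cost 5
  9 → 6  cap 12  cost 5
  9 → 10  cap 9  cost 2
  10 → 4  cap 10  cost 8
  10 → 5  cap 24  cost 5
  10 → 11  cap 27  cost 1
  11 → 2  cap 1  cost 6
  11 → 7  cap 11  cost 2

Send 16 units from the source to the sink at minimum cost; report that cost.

shortest-cost path #1: 1→3→10→11→7→4 push 6 @ unit cost 11 (adds 66)
shortest-cost path #2: 1→9→6→4 push 10 @ unit cost 15 (adds 150)
total cost = 216

Minimum cost for 16 units: 216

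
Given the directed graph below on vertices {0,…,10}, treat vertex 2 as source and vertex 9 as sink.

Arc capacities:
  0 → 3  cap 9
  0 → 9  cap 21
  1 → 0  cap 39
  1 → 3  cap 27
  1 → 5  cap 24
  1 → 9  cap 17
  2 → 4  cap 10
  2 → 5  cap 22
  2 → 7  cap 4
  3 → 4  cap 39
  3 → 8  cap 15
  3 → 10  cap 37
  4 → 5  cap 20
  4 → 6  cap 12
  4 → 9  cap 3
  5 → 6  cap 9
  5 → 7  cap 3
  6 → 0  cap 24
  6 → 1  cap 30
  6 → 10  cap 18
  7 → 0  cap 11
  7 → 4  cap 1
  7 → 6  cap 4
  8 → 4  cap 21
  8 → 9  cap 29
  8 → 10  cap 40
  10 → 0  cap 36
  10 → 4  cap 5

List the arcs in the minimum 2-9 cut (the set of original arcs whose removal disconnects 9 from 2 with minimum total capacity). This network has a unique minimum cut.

Min-cut arcs: {(2,4), (2,7), (5,6), (5,7)} (total capacity 26)

augment #1: 2→4→9 push 3
augment #2: 2→7→0→9 push 4
augment #3: 2→4→6→0→9 push 7
augment #4: 2→5→6→0→9 push 9
augment #5: 2→5→7→0→9 push 1
augment #6: 2→5→7→6→1→9 push 2
max flow = 26; residual-reachable set from 2 gives S-side
cut edges (S→T): {(2,4), (2,7), (5,6), (5,7)} total cap 26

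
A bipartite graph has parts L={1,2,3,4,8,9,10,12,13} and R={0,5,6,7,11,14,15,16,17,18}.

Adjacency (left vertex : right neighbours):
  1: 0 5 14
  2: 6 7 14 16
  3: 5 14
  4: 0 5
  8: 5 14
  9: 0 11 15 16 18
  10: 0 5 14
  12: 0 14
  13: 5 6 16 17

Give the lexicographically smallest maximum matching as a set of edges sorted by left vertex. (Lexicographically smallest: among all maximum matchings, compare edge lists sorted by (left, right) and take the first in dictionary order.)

Lex-smallest maximum matching: {(1,0), (2,6), (3,5), (8,14), (9,11), (13,16)}

|M| = 6 (so the lex-smallest maximum matching has 6 edges)
process left vertices in ascending order; for each, take the smallest-labelled available neighbour that still permits 6 edges overall, or leave it unmatched if none does
lex-smallest matching: {1-0, 2-6, 3-5, 8-14, 9-11, 13-16}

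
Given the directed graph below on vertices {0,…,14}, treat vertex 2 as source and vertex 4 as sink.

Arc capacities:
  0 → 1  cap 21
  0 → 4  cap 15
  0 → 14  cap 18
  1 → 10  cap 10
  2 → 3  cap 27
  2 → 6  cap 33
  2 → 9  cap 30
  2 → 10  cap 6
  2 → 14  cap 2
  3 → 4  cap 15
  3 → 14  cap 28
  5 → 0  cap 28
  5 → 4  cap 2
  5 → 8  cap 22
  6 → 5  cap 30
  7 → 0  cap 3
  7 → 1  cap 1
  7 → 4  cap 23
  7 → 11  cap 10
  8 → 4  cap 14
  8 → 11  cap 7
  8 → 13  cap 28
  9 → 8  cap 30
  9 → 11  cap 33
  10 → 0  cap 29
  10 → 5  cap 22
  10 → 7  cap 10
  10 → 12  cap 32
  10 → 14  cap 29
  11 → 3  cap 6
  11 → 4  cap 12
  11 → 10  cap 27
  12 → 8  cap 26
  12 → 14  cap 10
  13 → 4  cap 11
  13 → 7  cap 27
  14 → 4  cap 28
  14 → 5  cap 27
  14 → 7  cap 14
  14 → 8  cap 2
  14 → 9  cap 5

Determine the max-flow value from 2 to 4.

augment #1: 2→3→4 bottleneck 15, total now 15
augment #2: 2→14→4 bottleneck 2, total now 17
augment #3: 2→3→14→4 bottleneck 12, total now 29
augment #4: 2→6→5→4 bottleneck 2, total now 31
augment #5: 2→9→8→4 bottleneck 14, total now 45
augment #6: 2→9→11→4 bottleneck 12, total now 57
augment #7: 2→10→0→4 bottleneck 6, total now 63
augment #8: 2→6→5→0→4 bottleneck 9, total now 72
augment #9: 2→9→8→13→4 bottleneck 4, total now 76
augment #10: 2→6→5→0→14→4 bottleneck 14, total now 90
augment #11: 2→6→5→8→13→4 bottleneck 5, total now 95

Maximum flow value: 95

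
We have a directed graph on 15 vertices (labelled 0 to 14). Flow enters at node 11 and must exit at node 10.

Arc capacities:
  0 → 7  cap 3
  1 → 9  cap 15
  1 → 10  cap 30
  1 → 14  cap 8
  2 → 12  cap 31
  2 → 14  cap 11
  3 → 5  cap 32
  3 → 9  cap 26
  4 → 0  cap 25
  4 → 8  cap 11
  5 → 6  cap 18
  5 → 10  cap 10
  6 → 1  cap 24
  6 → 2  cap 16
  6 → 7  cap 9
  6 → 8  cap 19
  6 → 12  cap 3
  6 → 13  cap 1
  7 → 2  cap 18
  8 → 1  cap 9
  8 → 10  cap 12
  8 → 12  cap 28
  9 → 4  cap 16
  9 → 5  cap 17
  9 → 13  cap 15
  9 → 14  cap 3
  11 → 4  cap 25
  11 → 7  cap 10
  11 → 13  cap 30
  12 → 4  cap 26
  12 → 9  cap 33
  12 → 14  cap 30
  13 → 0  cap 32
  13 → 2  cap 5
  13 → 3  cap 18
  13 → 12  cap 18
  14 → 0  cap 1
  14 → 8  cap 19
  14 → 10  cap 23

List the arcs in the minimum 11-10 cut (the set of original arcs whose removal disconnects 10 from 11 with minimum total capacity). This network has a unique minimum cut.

Min-cut arcs: {(0,7), (4,8), (11,7), (11,13)} (total capacity 54)

augment #1: 11→4→8→10 push 11
augment #2: 11→7→2→14→10 push 10
augment #3: 11→13→2→14→10 push 1
augment #4: 11→13→3→5→10 push 10
augment #5: 11→13→12→14→10 push 12
augment #6: 11→13→12→14→8→10 push 1
augment #7: 11→13→3→5→6→1→10 push 6
augment #8: 11→4→0→7→2→12→14→8→1→10 push 3
max flow = 54; residual-reachable set from 11 gives S-side
cut edges (S→T): {(0,7), (4,8), (11,7), (11,13)} total cap 54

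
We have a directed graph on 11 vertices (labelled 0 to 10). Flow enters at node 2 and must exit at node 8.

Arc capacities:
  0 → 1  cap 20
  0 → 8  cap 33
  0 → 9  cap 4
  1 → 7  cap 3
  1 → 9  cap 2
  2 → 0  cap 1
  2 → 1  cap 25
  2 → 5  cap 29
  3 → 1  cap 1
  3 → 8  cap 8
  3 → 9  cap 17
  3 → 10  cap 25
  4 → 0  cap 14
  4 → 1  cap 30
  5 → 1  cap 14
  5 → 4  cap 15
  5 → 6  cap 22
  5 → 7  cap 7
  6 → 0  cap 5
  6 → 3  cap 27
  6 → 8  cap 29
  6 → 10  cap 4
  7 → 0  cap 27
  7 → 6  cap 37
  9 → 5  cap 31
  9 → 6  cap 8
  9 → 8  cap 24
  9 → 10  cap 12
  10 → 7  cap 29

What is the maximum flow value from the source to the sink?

augment #1: 2→0→8 bottleneck 1, total now 1
augment #2: 2→1→9→8 bottleneck 2, total now 3
augment #3: 2→5→6→8 bottleneck 22, total now 25
augment #4: 2→1→7→0→8 bottleneck 3, total now 28
augment #5: 2→5→4→0→8 bottleneck 7, total now 35

Maximum flow value: 35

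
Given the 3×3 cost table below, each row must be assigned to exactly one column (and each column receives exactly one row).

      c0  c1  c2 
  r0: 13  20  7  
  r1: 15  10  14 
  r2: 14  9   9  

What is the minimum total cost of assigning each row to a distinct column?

one of 2 optimal assignments: row0→col2 (cost 7), row1→col0 (cost 15), row2→col1 (cost 9)
total = 7 + 15 + 9 = 31

Minimum assignment cost: 31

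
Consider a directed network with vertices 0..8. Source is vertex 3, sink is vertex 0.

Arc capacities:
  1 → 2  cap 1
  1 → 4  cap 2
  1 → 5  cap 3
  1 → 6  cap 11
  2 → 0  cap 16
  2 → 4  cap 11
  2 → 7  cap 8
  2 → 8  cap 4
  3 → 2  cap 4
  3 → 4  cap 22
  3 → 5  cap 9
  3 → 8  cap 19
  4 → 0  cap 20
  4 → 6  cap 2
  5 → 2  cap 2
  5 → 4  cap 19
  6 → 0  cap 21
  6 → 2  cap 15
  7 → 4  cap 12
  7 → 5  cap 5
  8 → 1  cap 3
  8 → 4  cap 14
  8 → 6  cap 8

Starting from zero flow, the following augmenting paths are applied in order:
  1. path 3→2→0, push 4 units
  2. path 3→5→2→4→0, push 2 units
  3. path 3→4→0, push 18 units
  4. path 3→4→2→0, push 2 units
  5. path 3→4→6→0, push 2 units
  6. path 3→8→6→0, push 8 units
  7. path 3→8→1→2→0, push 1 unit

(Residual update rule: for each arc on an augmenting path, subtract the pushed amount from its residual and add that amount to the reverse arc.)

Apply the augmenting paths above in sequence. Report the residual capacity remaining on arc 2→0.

Residual capacity of (2,0): 9

after path 1 (3→2→0, push 4): res(2,0)=12
after path 2 (3→5→2→4→0, push 2): res(2,0)=12
after path 3 (3→4→0, push 18): res(2,0)=12
after path 4 (3→4→2→0, push 2): res(2,0)=10
after path 5 (3→4→6→0, push 2): res(2,0)=10
after path 6 (3→8→6→0, push 8): res(2,0)=10
after path 7 (3→8→1→2→0, push 1): res(2,0)=9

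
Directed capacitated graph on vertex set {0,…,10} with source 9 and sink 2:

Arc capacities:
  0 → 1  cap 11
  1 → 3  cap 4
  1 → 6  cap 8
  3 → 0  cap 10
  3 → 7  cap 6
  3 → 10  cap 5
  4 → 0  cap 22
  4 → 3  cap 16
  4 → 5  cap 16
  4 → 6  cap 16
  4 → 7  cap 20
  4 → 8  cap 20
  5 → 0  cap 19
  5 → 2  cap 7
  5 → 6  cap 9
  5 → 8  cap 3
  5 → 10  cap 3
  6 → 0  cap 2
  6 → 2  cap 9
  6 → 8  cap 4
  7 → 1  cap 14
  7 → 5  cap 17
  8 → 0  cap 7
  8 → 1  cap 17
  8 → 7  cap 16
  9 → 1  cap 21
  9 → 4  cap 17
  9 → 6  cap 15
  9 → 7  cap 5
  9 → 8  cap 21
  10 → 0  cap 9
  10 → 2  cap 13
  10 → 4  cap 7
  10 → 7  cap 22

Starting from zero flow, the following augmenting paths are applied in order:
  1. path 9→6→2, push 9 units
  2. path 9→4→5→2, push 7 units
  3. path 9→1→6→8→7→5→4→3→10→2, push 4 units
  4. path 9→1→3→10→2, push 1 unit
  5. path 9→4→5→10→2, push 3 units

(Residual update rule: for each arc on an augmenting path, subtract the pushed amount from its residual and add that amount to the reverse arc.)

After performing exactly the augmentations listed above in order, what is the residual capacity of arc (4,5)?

after path 1 (9→6→2, push 9): res(4,5)=16
after path 2 (9→4→5→2, push 7): res(4,5)=9
after path 3 (9→1→6→8→7→5→4→3→10→2, push 4): res(4,5)=13
after path 4 (9→1→3→10→2, push 1): res(4,5)=13
after path 5 (9→4→5→10→2, push 3): res(4,5)=10

Residual capacity of (4,5): 10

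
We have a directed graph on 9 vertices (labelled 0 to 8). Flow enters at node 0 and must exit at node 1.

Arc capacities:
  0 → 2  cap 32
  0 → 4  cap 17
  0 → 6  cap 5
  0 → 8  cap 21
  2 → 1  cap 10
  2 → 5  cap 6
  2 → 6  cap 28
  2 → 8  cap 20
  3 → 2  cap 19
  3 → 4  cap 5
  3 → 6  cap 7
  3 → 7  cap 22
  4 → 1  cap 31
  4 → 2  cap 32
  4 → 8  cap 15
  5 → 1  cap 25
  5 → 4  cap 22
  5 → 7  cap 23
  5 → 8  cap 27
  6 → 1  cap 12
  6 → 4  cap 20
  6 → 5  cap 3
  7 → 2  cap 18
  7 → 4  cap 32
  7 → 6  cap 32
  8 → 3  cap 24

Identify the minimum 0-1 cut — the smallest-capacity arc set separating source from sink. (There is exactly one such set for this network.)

Min-cut arcs: {(2,1), (2,5), (4,1), (6,1), (6,5)} (total capacity 62)

augment #1: 0→2→1 push 10
augment #2: 0→4→1 push 17
augment #3: 0→6→1 push 5
augment #4: 0→2→5→1 push 6
augment #5: 0→2→6→1 push 7
augment #6: 0→2→6→4→1 push 9
augment #7: 0→8→3→4→1 push 5
augment #8: 0→8→3→6→5→1 push 3
max flow = 62; residual-reachable set from 0 gives S-side
cut edges (S→T): {(2,1), (2,5), (4,1), (6,1), (6,5)} total cap 62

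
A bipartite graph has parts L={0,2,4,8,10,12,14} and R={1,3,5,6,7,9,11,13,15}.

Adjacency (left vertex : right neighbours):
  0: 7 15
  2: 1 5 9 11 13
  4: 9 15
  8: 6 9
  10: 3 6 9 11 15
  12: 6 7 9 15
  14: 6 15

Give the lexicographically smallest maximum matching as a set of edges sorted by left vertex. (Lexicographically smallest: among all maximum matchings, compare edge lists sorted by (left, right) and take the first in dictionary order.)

|M| = 6 (so the lex-smallest maximum matching has 6 edges)
process left vertices in ascending order; for each, take the smallest-labelled available neighbour that still permits 6 edges overall, or leave it unmatched if none does
lex-smallest matching: {0-7, 2-1, 4-9, 8-6, 10-3, 12-15}

Lex-smallest maximum matching: {(0,7), (2,1), (4,9), (8,6), (10,3), (12,15)}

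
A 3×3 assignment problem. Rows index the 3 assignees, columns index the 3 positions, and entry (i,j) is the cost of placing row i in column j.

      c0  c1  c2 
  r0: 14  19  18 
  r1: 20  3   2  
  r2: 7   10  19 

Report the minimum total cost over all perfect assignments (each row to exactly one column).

Minimum assignment cost: 26

optimal assignment: row0→col0 (cost 14), row1→col2 (cost 2), row2→col1 (cost 10)
total = 14 + 2 + 10 = 26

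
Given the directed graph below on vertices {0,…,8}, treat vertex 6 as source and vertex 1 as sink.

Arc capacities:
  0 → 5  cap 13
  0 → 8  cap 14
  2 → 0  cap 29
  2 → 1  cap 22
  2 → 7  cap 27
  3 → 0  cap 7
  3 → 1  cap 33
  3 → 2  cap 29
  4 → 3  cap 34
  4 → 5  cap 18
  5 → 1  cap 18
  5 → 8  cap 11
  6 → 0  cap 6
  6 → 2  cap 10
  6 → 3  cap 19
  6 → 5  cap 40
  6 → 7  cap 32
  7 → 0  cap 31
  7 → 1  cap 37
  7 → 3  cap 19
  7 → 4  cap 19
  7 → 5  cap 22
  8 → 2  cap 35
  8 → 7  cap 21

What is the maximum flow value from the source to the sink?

Maximum flow value: 96

augment #1: 6→2→1 bottleneck 10, total now 10
augment #2: 6→3→1 bottleneck 19, total now 29
augment #3: 6→5→1 bottleneck 18, total now 47
augment #4: 6→7→1 bottleneck 32, total now 79
augment #5: 6→0→8→2→1 bottleneck 6, total now 85
augment #6: 6→5→8→2→1 bottleneck 6, total now 91
augment #7: 6→5→8→7→1 bottleneck 5, total now 96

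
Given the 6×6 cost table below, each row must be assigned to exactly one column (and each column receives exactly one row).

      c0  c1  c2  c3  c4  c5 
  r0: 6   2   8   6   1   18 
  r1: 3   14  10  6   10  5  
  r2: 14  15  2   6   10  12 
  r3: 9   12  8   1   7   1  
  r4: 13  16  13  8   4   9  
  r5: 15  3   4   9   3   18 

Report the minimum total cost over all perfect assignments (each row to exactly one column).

optimal assignment: row0→col4 (cost 1), row1→col0 (cost 3), row2→col2 (cost 2), row3→col5 (cost 1), row4→col3 (cost 8), row5→col1 (cost 3)
total = 1 + 3 + 2 + 1 + 8 + 3 = 18

Minimum assignment cost: 18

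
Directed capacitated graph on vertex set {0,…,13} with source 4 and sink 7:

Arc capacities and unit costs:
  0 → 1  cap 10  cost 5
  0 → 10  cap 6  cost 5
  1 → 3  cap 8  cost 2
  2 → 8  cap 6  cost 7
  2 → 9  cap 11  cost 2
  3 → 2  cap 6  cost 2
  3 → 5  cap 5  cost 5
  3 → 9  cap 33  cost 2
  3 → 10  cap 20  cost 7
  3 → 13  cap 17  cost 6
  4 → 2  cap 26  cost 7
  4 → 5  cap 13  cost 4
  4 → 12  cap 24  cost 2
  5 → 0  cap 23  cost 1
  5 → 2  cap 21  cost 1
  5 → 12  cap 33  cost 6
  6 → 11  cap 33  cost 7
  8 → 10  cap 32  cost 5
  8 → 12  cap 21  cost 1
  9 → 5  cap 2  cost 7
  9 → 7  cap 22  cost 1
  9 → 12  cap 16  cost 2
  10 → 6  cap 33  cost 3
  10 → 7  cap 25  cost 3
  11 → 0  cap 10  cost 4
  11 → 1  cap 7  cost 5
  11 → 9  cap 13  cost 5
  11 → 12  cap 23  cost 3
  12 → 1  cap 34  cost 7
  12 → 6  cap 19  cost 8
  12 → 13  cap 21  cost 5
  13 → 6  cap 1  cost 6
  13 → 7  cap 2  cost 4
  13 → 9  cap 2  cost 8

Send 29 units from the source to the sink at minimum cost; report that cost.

Minimum cost for 29 units: 340

shortest-cost path #1: 4→5→2→9→7 push 11 @ unit cost 8 (adds 88)
shortest-cost path #2: 4→12→13→7 push 2 @ unit cost 11 (adds 22)
shortest-cost path #3: 4→5→0→10→7 push 2 @ unit cost 13 (adds 26)
shortest-cost path #4: 4→12→1→3→9→7 push 8 @ unit cost 14 (adds 112)
shortest-cost path #5: 4→2→5→0→10→7 push 4 @ unit cost 15 (adds 60)
shortest-cost path #6: 4→12→13→9→7 push 2 @ unit cost 16 (adds 32)
total cost = 340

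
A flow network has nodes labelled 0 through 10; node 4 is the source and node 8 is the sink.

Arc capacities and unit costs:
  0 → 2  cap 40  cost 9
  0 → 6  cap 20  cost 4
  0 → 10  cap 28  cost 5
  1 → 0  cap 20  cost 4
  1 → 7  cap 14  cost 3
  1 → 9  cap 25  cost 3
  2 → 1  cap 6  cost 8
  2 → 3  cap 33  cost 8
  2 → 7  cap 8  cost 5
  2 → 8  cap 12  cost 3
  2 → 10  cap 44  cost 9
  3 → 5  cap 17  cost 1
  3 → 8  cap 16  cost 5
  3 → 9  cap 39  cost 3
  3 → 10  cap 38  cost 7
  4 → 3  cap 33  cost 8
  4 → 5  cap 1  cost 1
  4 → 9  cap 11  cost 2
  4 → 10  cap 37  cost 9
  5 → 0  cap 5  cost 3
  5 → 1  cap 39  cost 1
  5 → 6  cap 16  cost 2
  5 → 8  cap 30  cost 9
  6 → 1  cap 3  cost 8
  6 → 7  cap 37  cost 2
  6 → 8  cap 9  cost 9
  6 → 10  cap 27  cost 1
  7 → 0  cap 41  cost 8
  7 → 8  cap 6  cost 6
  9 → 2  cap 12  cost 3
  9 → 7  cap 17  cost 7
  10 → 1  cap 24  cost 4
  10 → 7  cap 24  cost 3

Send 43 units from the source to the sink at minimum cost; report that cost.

Minimum cost for 43 units: 575

shortest-cost path #1: 4→9→2→8 push 11 @ unit cost 8 (adds 88)
shortest-cost path #2: 4→5→8 push 1 @ unit cost 10 (adds 10)
shortest-cost path #3: 4→3→8 push 16 @ unit cost 13 (adds 208)
shortest-cost path #4: 4→3→9→2→8 push 1 @ unit cost 17 (adds 17)
shortest-cost path #5: 4→3→5→8 push 14 @ unit cost 18 (adds 252)
total cost = 575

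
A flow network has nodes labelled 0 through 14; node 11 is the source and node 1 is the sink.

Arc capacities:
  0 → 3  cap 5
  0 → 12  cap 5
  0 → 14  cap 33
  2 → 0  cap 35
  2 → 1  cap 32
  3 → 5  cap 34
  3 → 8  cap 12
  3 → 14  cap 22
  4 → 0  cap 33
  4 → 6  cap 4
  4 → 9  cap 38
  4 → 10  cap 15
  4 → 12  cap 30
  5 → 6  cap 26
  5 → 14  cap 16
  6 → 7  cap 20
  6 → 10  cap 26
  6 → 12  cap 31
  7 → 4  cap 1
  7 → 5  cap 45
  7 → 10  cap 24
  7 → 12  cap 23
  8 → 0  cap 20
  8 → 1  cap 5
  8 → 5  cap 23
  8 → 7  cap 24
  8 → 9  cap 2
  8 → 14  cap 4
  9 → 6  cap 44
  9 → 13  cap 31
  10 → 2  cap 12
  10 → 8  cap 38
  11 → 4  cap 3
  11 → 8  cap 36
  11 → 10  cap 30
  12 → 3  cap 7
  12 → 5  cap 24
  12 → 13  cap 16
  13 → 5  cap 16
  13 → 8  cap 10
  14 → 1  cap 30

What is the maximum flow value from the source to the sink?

Maximum flow value: 47

augment #1: 11→8→1 bottleneck 5, total now 5
augment #2: 11→8→14→1 bottleneck 4, total now 9
augment #3: 11→10→2→1 bottleneck 12, total now 21
augment #4: 11→4→0→14→1 bottleneck 3, total now 24
augment #5: 11→8→0→14→1 bottleneck 20, total now 44
augment #6: 11→8→5→14→1 bottleneck 3, total now 47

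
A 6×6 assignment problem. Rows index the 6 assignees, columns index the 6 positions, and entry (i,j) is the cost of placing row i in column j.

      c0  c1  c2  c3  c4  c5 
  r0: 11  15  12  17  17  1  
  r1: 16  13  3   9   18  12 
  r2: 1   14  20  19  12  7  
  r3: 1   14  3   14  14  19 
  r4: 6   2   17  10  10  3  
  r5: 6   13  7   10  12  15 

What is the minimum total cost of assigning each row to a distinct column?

Minimum assignment cost: 28

optimal assignment: row0→col5 (cost 1), row1→col3 (cost 9), row2→col0 (cost 1), row3→col2 (cost 3), row4→col1 (cost 2), row5→col4 (cost 12)
total = 1 + 9 + 1 + 3 + 2 + 12 = 28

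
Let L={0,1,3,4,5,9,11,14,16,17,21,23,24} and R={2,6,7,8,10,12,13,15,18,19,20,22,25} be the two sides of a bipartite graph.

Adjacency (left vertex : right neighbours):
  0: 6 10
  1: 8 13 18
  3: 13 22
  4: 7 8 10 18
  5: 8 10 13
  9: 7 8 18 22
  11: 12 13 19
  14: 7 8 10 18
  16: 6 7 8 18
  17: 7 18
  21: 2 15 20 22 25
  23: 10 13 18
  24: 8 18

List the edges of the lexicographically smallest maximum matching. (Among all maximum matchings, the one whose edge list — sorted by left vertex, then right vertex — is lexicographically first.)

Lex-smallest maximum matching: {(0,6), (1,8), (3,13), (4,7), (5,10), (9,22), (11,12), (14,18), (21,2)}

|M| = 9 (so the lex-smallest maximum matching has 9 edges)
process left vertices in ascending order; for each, take the smallest-labelled available neighbour that still permits 9 edges overall, or leave it unmatched if none does
lex-smallest matching: {0-6, 1-8, 3-13, 4-7, 5-10, 9-22, 11-12, 14-18, 21-2}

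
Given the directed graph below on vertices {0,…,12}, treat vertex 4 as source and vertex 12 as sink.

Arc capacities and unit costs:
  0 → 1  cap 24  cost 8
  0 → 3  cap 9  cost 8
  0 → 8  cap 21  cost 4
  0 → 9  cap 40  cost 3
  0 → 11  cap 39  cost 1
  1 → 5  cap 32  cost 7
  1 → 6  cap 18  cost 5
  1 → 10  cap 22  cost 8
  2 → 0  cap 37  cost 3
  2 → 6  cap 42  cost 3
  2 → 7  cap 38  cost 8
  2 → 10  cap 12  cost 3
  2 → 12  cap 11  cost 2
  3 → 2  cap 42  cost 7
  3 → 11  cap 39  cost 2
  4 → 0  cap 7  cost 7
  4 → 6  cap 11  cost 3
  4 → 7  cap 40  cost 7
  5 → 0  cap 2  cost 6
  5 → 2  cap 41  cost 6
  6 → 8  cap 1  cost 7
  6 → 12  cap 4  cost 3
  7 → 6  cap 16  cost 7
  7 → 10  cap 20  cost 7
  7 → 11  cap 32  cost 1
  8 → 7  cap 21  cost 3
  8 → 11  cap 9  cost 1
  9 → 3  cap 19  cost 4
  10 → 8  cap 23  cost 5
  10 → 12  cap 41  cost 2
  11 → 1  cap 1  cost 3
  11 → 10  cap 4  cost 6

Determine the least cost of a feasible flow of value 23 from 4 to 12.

Minimum cost for 23 units: 328

shortest-cost path #1: 4→6→12 push 4 @ unit cost 6 (adds 24)
shortest-cost path #2: 4→7→10→12 push 19 @ unit cost 16 (adds 304)
total cost = 328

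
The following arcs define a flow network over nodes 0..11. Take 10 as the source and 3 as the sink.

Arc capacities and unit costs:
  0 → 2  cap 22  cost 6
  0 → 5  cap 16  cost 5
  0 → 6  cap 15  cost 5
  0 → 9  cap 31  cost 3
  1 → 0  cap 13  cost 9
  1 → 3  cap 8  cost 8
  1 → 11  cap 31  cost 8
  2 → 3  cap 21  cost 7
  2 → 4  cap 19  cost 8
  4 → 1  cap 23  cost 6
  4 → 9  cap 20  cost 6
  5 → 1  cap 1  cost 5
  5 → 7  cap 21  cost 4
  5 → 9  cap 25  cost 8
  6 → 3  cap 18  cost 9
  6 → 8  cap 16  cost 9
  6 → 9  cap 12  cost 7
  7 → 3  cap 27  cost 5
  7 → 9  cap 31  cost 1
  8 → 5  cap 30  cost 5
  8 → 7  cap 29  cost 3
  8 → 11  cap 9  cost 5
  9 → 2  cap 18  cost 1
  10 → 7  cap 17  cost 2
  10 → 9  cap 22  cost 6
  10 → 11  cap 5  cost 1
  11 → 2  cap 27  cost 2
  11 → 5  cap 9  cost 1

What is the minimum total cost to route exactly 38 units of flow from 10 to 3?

shortest-cost path #1: 10→7→3 push 17 @ unit cost 7 (adds 119)
shortest-cost path #2: 10→11→2→3 push 5 @ unit cost 10 (adds 50)
shortest-cost path #3: 10→9→2→3 push 16 @ unit cost 14 (adds 224)
total cost = 393

Minimum cost for 38 units: 393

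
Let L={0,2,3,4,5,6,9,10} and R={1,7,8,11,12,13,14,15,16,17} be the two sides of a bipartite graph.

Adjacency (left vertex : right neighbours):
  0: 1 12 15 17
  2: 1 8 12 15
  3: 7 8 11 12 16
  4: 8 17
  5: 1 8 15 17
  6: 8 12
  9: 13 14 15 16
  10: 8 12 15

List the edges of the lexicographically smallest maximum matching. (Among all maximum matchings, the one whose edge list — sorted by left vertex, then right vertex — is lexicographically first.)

Lex-smallest maximum matching: {(0,1), (2,8), (3,7), (4,17), (5,15), (6,12), (9,13)}

|M| = 7 (so the lex-smallest maximum matching has 7 edges)
process left vertices in ascending order; for each, take the smallest-labelled available neighbour that still permits 7 edges overall, or leave it unmatched if none does
lex-smallest matching: {0-1, 2-8, 3-7, 4-17, 5-15, 6-12, 9-13}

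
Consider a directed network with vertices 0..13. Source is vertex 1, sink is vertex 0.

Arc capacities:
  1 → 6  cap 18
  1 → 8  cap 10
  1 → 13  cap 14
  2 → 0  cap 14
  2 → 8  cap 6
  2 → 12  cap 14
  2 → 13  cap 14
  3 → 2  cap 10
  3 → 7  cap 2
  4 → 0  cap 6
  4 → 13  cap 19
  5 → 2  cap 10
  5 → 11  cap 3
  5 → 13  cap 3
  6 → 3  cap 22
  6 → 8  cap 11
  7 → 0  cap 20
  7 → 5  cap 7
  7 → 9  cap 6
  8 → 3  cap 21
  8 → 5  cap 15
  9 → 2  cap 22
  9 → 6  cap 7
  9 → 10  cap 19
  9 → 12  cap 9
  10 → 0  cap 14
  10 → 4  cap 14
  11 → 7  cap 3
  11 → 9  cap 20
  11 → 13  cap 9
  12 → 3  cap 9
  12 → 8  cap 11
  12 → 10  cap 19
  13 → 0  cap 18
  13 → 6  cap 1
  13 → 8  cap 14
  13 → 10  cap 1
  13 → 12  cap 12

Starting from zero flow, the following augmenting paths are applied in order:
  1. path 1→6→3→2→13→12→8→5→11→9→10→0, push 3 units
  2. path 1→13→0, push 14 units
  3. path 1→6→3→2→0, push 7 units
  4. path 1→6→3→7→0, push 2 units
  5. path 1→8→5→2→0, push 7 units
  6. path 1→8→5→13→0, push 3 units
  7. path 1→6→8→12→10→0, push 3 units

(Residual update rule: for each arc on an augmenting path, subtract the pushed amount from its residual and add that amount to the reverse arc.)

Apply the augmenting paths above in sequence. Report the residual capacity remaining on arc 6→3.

Residual capacity of (6,3): 10

after path 1 (1→6→3→2→13→12→8→5→11→9→10→0, push 3): res(6,3)=19
after path 2 (1→13→0, push 14): res(6,3)=19
after path 3 (1→6→3→2→0, push 7): res(6,3)=12
after path 4 (1→6→3→7→0, push 2): res(6,3)=10
after path 5 (1→8→5→2→0, push 7): res(6,3)=10
after path 6 (1→8→5→13→0, push 3): res(6,3)=10
after path 7 (1→6→8→12→10→0, push 3): res(6,3)=10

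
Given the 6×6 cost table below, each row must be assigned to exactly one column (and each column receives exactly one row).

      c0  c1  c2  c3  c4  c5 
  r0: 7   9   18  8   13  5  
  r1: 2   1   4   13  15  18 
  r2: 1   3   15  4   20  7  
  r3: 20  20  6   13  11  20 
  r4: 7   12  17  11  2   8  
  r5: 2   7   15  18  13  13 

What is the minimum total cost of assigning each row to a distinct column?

optimal assignment: row0→col5 (cost 5), row1→col1 (cost 1), row2→col3 (cost 4), row3→col2 (cost 6), row4→col4 (cost 2), row5→col0 (cost 2)
total = 5 + 1 + 4 + 6 + 2 + 2 = 20

Minimum assignment cost: 20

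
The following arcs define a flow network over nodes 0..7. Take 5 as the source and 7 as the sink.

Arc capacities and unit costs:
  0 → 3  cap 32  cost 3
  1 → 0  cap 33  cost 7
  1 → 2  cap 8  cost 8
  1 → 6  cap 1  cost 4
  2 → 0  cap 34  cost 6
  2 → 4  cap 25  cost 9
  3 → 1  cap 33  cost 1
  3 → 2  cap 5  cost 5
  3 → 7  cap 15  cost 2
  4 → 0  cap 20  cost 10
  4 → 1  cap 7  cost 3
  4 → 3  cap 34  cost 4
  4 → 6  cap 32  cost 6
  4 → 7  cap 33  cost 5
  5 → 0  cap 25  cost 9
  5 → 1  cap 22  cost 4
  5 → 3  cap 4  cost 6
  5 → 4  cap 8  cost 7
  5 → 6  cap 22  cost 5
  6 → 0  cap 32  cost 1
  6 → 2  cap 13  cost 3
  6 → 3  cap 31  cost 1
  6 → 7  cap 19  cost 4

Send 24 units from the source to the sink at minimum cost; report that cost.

Minimum cost for 24 units: 201

shortest-cost path #1: 5→3→7 push 4 @ unit cost 8 (adds 32)
shortest-cost path #2: 5→6→3→7 push 11 @ unit cost 8 (adds 88)
shortest-cost path #3: 5→6→7 push 9 @ unit cost 9 (adds 81)
total cost = 201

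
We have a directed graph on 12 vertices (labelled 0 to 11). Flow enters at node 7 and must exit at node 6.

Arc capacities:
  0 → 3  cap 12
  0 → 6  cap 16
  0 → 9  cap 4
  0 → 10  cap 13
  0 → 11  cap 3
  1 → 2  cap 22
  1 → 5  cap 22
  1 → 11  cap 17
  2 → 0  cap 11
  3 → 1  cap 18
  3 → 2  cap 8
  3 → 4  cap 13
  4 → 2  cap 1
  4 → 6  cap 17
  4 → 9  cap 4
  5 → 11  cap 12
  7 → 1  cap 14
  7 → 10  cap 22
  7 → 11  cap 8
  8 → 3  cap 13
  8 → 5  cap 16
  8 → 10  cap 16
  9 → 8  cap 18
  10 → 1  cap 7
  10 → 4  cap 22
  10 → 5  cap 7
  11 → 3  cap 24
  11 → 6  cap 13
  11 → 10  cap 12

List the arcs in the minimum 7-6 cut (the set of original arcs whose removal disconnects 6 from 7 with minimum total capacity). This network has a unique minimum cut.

Min-cut arcs: {(2,0), (4,6), (11,6)} (total capacity 41)

augment #1: 7→11→6 push 8
augment #2: 7→1→11→6 push 5
augment #3: 7→10→4→6 push 17
augment #4: 7→1→2→0→6 push 9
augment #5: 7→10→1→2→0→6 push 2
max flow = 41; residual-reachable set from 7 gives S-side
cut edges (S→T): {(2,0), (4,6), (11,6)} total cap 41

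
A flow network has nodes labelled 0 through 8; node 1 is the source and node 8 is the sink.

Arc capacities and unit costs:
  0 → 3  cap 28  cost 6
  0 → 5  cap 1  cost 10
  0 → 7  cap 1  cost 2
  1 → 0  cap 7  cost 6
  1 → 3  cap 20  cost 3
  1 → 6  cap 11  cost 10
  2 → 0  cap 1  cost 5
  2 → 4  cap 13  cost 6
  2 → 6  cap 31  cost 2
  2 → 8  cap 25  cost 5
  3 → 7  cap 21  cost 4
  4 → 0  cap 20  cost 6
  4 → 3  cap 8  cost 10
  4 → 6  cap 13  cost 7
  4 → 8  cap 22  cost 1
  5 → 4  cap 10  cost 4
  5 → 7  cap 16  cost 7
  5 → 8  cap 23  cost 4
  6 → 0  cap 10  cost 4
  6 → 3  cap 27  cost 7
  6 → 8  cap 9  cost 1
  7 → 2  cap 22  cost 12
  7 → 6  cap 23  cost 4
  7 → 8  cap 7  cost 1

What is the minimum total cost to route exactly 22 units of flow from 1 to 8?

Minimum cost for 22 units: 295

shortest-cost path #1: 1→3→7→8 push 7 @ unit cost 8 (adds 56)
shortest-cost path #2: 1→6→8 push 9 @ unit cost 11 (adds 99)
shortest-cost path #3: 1→0→5→8 push 1 @ unit cost 20 (adds 20)
shortest-cost path #4: 1→3→7→2→8 push 5 @ unit cost 24 (adds 120)
total cost = 295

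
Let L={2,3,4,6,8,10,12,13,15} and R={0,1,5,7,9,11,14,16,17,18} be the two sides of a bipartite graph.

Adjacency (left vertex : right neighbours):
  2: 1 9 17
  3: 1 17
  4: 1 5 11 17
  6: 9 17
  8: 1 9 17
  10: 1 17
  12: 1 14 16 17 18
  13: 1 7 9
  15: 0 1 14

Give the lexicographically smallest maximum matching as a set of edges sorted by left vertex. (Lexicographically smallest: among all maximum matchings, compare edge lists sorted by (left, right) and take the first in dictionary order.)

Lex-smallest maximum matching: {(2,1), (3,17), (4,5), (6,9), (12,14), (13,7), (15,0)}

|M| = 7 (so the lex-smallest maximum matching has 7 edges)
process left vertices in ascending order; for each, take the smallest-labelled available neighbour that still permits 7 edges overall, or leave it unmatched if none does
lex-smallest matching: {2-1, 3-17, 4-5, 6-9, 12-14, 13-7, 15-0}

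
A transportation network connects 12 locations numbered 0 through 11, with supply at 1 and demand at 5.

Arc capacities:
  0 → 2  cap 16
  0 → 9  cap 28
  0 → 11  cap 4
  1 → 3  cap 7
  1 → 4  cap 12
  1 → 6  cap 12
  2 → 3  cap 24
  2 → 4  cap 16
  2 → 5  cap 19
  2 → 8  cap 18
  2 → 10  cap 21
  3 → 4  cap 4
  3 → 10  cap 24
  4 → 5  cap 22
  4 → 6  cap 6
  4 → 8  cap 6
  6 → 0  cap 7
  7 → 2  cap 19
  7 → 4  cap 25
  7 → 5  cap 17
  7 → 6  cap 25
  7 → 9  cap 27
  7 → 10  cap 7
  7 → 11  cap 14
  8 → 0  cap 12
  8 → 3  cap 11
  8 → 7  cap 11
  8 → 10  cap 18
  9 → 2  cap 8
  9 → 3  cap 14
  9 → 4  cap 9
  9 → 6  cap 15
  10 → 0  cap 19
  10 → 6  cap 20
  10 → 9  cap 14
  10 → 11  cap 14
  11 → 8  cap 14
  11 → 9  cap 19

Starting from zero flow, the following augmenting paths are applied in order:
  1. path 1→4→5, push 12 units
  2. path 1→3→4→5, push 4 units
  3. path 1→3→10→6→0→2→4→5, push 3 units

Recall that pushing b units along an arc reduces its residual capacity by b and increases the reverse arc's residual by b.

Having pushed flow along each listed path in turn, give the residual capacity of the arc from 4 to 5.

Residual capacity of (4,5): 3

after path 1 (1→4→5, push 12): res(4,5)=10
after path 2 (1→3→4→5, push 4): res(4,5)=6
after path 3 (1→3→10→6→0→2→4→5, push 3): res(4,5)=3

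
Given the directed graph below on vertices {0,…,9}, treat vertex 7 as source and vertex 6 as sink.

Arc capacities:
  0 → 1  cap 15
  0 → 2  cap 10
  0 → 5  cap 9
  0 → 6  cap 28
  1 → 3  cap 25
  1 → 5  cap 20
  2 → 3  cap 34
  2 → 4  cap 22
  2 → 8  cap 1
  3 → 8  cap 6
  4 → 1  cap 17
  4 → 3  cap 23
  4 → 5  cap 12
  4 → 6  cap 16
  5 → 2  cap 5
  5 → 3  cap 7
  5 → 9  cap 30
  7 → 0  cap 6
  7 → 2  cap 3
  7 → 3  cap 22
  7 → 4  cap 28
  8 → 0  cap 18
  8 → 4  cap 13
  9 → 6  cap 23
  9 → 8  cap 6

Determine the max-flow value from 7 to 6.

Maximum flow value: 43

augment #1: 7→0→6 bottleneck 6, total now 6
augment #2: 7→4→6 bottleneck 16, total now 22
augment #3: 7→2→8→0→6 bottleneck 1, total now 23
augment #4: 7→3→8→0→6 bottleneck 6, total now 29
augment #5: 7→4→5→9→6 bottleneck 12, total now 41
augment #6: 7→2→4→1→5→9→6 bottleneck 2, total now 43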